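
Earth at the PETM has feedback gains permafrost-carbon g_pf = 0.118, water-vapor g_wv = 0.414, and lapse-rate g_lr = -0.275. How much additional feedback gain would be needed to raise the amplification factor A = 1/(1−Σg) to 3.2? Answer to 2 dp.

Current total gain = 0.257.
Target gain for A = 3.2: g* = 1 − 1/3.2 = 0.6875.
Additional gain needed = 0.6875 − 0.257 = 0.43.

0.43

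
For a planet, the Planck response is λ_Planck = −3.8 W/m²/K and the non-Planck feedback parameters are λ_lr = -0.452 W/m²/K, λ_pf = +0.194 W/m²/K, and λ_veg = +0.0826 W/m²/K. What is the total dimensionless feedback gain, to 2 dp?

-0.05

Convert to gains: g_lr = -0.452/3.8 = -0.1189; g_pf = 0.194/3.8 = 0.05105; g_veg = 0.0826/3.8 = 0.02174.
Total gain g = -0.04611.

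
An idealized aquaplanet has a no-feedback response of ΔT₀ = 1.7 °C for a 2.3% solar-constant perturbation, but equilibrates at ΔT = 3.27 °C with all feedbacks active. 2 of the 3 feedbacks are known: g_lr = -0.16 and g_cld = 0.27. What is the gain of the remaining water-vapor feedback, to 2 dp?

0.37

Amplification A = ΔT/ΔT₀ = 3.27/1.7 = 1.924.
Total gain g = 1 − 1/A = 1 − 1/1.924 = 0.4802.
Known gains sum to -0.16 + 0.27 = 0.11.
g_wv = 0.4802 − 0.11 = 0.37.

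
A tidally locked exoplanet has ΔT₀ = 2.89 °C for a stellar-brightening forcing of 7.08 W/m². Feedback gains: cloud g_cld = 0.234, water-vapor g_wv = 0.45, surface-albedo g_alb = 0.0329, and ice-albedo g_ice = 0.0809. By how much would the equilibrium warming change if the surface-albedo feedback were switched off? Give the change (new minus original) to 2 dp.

Original: g = 0.7978, ΔT = 2.89/(1−0.7978) = 14.2928 °C.
Without surface-albedo: g' = 0.7649, ΔT' = 2.89/(1−0.7649) = 12.2926 °C.
Change = 12.2926 − 14.2928 = -2.00 °C.

-2.00 °C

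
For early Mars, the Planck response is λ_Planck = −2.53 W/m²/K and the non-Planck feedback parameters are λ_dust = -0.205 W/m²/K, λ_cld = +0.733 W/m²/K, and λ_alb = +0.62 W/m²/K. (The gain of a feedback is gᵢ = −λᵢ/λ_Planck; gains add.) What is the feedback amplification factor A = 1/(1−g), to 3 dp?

1.831

Convert to gains: g_dust = -0.205/2.53 = -0.08103; g_cld = 0.733/2.53 = 0.2897; g_alb = 0.62/2.53 = 0.2451.
Total gain g = 0.45377.
A = 1/(1 − 0.45377) = 1.831.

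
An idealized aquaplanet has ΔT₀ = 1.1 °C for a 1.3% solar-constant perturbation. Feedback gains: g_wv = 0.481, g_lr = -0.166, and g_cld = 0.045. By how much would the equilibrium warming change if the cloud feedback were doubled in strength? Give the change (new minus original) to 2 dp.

0.13 °C

Original: g = 0.36, ΔT = 1.1/(1−0.36) = 1.7188 °C.
With doubled cloud: g' = 0.405, ΔT' = 1.1/(1−0.405) = 1.8487 °C.
Change = 1.8487 − 1.7188 = 0.13 °C.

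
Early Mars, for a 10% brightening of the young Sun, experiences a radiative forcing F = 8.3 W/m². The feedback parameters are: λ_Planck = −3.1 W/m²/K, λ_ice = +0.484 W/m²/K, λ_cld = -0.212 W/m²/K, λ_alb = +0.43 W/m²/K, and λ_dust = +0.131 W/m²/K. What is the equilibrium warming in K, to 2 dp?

Net feedback parameter λ = (−3.1) + (+0.484) + (-0.212) + (+0.43) + (+0.131) = -2.267 W/m²/K.
ΔT = −F/λ = −8.3/(-2.267) = 3.66 K.

3.66 K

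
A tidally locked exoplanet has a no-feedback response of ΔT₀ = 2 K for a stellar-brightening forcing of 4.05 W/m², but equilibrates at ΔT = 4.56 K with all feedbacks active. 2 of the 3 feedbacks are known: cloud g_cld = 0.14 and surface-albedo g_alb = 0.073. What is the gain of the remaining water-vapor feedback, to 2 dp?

0.35

Amplification A = ΔT/ΔT₀ = 4.56/2 = 2.28.
Total gain g = 1 − 1/A = 1 − 1/2.28 = 0.5614.
Known gains sum to 0.14 + 0.073 = 0.213.
g_wv = 0.5614 − 0.213 = 0.35.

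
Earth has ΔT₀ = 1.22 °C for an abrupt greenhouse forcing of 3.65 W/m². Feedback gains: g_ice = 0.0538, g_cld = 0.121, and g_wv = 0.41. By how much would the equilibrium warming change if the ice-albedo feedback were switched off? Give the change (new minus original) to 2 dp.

Original: g = 0.5848, ΔT = 1.22/(1−0.5848) = 2.9383 °C.
Without ice-albedo: g' = 0.531, ΔT' = 1.22/(1−0.531) = 2.6013 °C.
Change = 2.6013 − 2.9383 = -0.34 °C.

-0.34 °C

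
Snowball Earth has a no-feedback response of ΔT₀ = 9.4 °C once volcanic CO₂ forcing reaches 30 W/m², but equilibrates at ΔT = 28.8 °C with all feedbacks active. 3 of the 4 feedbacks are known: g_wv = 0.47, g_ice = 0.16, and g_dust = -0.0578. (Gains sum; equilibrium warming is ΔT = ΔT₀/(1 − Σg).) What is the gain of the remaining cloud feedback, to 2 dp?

0.10

Amplification A = ΔT/ΔT₀ = 28.8/9.4 = 3.064.
Total gain g = 1 − 1/A = 1 − 1/3.064 = 0.6736.
Known gains sum to 0.47 + 0.16 − 0.0578 = 0.5722.
g_cld = 0.6736 − 0.5722 = 0.10.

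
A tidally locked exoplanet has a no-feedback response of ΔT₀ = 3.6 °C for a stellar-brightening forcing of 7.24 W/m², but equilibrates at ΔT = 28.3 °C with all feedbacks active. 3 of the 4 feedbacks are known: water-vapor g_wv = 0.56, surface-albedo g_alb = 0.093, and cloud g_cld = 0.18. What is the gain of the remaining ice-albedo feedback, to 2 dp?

Amplification A = ΔT/ΔT₀ = 28.3/3.6 = 7.861.
Total gain g = 1 − 1/A = 1 − 1/7.861 = 0.8728.
Known gains sum to 0.56 + 0.093 + 0.18 = 0.833.
g_ice = 0.8728 − 0.833 = 0.04.

0.04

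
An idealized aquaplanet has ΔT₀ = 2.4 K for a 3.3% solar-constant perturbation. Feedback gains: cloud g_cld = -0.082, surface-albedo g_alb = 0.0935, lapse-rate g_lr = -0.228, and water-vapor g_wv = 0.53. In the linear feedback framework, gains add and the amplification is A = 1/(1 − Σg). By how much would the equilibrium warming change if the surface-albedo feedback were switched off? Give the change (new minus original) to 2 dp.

Original: g = 0.3135, ΔT = 2.4/(1−0.3135) = 3.4960 K.
Without surface-albedo: g' = 0.22, ΔT' = 2.4/(1−0.22) = 3.0769 K.
Change = 3.0769 − 3.4960 = -0.42 K.

-0.42 K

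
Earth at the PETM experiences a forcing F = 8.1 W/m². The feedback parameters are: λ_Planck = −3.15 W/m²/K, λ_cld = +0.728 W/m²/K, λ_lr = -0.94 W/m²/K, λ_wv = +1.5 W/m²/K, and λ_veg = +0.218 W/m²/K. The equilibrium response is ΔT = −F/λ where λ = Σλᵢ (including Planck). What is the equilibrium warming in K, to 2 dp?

4.93 K

Net feedback parameter λ = (−3.15) + (+0.728) + (-0.94) + (+1.5) + (+0.218) = -1.644 W/m²/K.
ΔT = −F/λ = −8.1/(-1.644) = 4.93 K.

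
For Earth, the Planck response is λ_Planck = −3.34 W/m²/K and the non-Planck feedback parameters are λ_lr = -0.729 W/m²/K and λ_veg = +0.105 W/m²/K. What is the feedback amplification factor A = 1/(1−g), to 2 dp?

Convert to gains: g_lr = -0.729/3.34 = -0.2183; g_veg = 0.105/3.34 = 0.03144.
Total gain g = -0.18686.
A = 1/(1 + 0.18686) = 0.84.

0.84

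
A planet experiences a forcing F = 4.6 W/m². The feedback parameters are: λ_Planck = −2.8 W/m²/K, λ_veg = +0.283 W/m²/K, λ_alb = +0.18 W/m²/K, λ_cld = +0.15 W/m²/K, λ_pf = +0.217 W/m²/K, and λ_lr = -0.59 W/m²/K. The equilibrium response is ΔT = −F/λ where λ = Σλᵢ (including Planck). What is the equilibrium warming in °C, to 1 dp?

1.8 °C

Net feedback parameter λ = (−2.8) + (+0.283) + (+0.18) + (+0.15) + (+0.217) + (-0.59) = -2.56 W/m²/K.
ΔT = −F/λ = −4.6/(-2.56) = 1.8 °C.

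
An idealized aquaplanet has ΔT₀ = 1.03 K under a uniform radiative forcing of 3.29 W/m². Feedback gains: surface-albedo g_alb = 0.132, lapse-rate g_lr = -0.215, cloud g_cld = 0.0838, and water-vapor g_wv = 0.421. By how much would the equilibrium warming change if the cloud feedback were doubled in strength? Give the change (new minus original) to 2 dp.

Original: g = 0.4218, ΔT = 1.03/(1−0.4218) = 1.7814 K.
With doubled cloud: g' = 0.5056, ΔT' = 1.03/(1−0.5056) = 2.0833 K.
Change = 2.0833 − 1.7814 = 0.30 K.

0.30 K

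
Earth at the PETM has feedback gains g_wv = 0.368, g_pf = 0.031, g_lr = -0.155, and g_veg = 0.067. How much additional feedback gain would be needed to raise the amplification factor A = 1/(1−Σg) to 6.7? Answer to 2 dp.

Current total gain = 0.311.
Target gain for A = 6.7: g* = 1 − 1/6.7 = 0.8507.
Additional gain needed = 0.8507 − 0.311 = 0.54.

0.54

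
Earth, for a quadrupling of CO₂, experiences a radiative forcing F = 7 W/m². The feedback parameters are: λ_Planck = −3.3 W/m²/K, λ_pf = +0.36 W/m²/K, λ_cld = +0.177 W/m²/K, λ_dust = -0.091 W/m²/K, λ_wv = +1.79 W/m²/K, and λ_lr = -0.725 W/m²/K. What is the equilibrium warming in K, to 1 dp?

3.9 K

Net feedback parameter λ = (−3.3) + (+0.36) + (+0.177) + (-0.091) + (+1.79) + (-0.725) = -1.789 W/m²/K.
ΔT = −F/λ = −7/(-1.789) = 3.9 K.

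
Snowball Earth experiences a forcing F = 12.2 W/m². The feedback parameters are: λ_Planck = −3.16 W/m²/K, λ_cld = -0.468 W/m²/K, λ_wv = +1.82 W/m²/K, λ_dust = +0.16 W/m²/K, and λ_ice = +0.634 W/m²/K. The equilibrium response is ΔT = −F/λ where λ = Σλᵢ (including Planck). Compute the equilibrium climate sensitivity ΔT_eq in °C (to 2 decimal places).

Net feedback parameter λ = (−3.16) + (-0.468) + (+1.82) + (+0.16) + (+0.634) = -1.014 W/m²/K.
ΔT = −F/λ = −12.2/(-1.014) = 12.03 °C.

12.03 °C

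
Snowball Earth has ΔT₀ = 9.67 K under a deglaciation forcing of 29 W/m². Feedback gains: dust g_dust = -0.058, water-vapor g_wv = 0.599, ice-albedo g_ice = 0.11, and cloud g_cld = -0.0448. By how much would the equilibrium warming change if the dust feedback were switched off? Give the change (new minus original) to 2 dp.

4.24 K

Original: g = 0.6062, ΔT = 9.67/(1−0.6062) = 24.5556 K.
Without dust: g' = 0.6642, ΔT' = 9.67/(1−0.6642) = 28.7969 K.
Change = 28.7969 − 24.5556 = 4.24 K.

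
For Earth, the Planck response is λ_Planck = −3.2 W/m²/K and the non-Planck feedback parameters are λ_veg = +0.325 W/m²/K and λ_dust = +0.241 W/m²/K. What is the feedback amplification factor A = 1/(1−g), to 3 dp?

1.215

Convert to gains: g_veg = 0.325/3.2 = 0.1016; g_dust = 0.241/3.2 = 0.07531.
Total gain g = 0.17691.
A = 1/(1 − 0.17691) = 1.215.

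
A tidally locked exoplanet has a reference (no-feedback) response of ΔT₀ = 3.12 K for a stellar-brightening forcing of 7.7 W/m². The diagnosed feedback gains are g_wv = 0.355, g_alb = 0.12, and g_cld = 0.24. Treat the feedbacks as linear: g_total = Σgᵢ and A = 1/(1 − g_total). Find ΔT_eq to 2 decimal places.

10.95 K

Total gain g = 0.355 + 0.12 + 0.24 = 0.715.
Amplification A = 1/(1 − 0.715) = 3.509.
ΔT = 3.12 × 3.509 = 10.95 K.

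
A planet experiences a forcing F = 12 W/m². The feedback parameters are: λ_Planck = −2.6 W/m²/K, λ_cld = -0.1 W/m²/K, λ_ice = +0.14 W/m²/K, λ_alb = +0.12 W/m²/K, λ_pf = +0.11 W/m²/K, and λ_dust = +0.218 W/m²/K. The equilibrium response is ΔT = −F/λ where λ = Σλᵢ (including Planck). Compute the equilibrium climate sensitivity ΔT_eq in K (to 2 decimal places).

Net feedback parameter λ = (−2.6) + (-0.1) + (+0.14) + (+0.12) + (+0.11) + (+0.218) = -2.112 W/m²/K.
ΔT = −F/λ = −12/(-2.112) = 5.68 K.

5.68 K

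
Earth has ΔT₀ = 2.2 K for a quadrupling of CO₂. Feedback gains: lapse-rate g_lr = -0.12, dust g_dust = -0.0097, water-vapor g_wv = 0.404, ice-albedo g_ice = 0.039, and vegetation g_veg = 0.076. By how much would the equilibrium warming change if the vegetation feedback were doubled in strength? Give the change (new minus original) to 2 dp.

0.51 K

Original: g = 0.3893, ΔT = 2.2/(1−0.3893) = 3.6024 K.
With doubled vegetation: g' = 0.4653, ΔT' = 2.2/(1−0.4653) = 4.1145 K.
Change = 4.1145 − 3.6024 = 0.51 K.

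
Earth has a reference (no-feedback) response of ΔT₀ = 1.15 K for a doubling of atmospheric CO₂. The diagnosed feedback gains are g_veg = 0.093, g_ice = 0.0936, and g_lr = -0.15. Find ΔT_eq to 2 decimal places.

1.19 K

Total gain g = 0.093 + 0.0936 − 0.15 = 0.0366.
Amplification A = 1/(1 − 0.0366) = 1.038.
ΔT = 1.15 × 1.038 = 1.19 K.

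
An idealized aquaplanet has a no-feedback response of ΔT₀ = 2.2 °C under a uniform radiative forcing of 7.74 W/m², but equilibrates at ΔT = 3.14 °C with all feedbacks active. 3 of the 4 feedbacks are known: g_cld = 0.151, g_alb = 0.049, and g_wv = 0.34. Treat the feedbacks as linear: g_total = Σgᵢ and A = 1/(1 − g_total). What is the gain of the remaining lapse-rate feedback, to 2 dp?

-0.24

Amplification A = ΔT/ΔT₀ = 3.14/2.2 = 1.427.
Total gain g = 1 − 1/A = 1 − 1/1.427 = 0.2992.
Known gains sum to 0.151 + 0.049 + 0.34 = 0.54.
g_lr = 0.2992 − 0.54 = -0.24.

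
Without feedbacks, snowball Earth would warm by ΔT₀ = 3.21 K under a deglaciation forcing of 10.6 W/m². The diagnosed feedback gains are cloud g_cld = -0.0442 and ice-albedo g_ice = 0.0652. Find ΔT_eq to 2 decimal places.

Total gain g = -0.0442 + 0.0652 = 0.021.
Amplification A = 1/(1 − 0.021) = 1.021.
ΔT = 3.21 × 1.021 = 3.28 K.

3.28 K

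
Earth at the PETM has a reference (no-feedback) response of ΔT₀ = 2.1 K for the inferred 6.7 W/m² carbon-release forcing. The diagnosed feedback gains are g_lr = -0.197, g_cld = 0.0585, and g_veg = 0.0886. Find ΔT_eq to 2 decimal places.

2.00 K

Total gain g = -0.197 + 0.0585 + 0.0886 = -0.0499.
Amplification A = 1/(1 + 0.0499) = 0.9525.
ΔT = 2.1 × 0.9525 = 2.00 K.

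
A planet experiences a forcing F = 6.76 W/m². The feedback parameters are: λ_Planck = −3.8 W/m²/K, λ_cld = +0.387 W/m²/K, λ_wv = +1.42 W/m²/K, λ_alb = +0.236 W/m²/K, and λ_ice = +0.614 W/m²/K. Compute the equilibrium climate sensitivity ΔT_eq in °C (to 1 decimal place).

Net feedback parameter λ = (−3.8) + (+0.387) + (+1.42) + (+0.236) + (+0.614) = -1.143 W/m²/K.
ΔT = −F/λ = −6.76/(-1.143) = 5.9 °C.

5.9 °C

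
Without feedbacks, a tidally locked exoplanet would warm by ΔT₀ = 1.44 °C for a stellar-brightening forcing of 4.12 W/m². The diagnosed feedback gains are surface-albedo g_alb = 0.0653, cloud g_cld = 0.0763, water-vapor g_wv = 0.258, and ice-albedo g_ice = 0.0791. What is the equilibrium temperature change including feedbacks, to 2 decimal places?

Total gain g = 0.0653 + 0.0763 + 0.258 + 0.0791 = 0.4787.
Amplification A = 1/(1 − 0.4787) = 1.918.
ΔT = 1.44 × 1.918 = 2.76 °C.

2.76 °C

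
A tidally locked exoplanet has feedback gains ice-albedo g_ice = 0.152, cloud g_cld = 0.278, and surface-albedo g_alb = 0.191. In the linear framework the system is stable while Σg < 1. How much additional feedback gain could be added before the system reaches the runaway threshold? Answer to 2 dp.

0.38

Current total gain = 0.152 + 0.278 + 0.191 = 0.621.
Margin to runaway = 1 − 0.621 = 0.38.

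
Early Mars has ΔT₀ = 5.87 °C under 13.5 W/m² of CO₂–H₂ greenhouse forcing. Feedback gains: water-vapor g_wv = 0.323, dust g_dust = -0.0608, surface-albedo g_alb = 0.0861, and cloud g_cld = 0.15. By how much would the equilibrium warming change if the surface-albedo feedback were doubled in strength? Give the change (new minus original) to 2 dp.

2.42 °C

Original: g = 0.4983, ΔT = 5.87/(1−0.4983) = 11.7002 °C.
With doubled surface-albedo: g' = 0.5844, ΔT' = 5.87/(1−0.5844) = 14.1242 °C.
Change = 14.1242 − 11.7002 = 2.42 °C.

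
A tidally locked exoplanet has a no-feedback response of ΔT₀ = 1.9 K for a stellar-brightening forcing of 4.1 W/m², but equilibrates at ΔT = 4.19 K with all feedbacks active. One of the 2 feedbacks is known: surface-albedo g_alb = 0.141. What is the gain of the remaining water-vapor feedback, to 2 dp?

0.41

Amplification A = ΔT/ΔT₀ = 4.19/1.9 = 2.205.
Total gain g = 1 − 1/A = 1 − 1/2.205 = 0.5465.
The known gain is 0.141.
g_wv = 0.5465 − 0.141 = 0.41.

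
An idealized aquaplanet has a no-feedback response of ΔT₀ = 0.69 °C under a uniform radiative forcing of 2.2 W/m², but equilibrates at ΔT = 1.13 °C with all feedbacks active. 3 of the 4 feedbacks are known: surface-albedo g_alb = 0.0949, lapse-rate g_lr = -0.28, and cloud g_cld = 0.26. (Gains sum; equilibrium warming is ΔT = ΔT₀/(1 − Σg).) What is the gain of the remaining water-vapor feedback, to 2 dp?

Amplification A = ΔT/ΔT₀ = 1.13/0.69 = 1.638.
Total gain g = 1 − 1/A = 1 − 1/1.638 = 0.3895.
Known gains sum to 0.0949 − 0.28 + 0.26 = 0.0749.
g_wv = 0.3895 − 0.0749 = 0.31.

0.31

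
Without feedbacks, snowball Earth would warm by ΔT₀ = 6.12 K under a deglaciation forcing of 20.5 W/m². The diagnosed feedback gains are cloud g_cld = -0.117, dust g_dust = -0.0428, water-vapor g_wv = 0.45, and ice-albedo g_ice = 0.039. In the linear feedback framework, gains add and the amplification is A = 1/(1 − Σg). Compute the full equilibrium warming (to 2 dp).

9.12 K

Total gain g = -0.117 − 0.0428 + 0.45 + 0.039 = 0.3292.
Amplification A = 1/(1 − 0.3292) = 1.491.
ΔT = 6.12 × 1.491 = 9.12 K.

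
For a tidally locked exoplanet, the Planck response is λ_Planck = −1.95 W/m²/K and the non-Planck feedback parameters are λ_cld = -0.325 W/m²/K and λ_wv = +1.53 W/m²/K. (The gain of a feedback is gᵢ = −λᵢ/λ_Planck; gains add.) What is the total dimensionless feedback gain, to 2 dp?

0.62

Convert to gains: g_cld = -0.325/1.95 = -0.1667; g_wv = 1.53/1.95 = 0.7846.
Total gain g = 0.6179.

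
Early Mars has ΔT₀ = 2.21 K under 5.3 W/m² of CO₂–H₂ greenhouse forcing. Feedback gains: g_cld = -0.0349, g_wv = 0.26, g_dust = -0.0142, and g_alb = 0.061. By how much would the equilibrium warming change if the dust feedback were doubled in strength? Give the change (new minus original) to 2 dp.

-0.06 K

Original: g = 0.2719, ΔT = 2.21/(1−0.2719) = 3.0353 K.
With doubled dust: g' = 0.2577, ΔT' = 2.21/(1−0.2577) = 2.9772 K.
Change = 2.9772 − 3.0353 = -0.06 K.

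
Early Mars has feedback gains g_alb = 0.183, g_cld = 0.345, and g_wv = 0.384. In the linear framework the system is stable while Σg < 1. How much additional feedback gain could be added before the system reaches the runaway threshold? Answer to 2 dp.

Current total gain = 0.183 + 0.345 + 0.384 = 0.912.
Margin to runaway = 1 − 0.912 = 0.09.

0.09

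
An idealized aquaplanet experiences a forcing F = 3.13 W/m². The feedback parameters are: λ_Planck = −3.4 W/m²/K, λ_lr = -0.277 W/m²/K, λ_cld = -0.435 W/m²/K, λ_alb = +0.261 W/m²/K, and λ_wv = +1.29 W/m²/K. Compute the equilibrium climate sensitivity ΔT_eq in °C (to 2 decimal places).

Net feedback parameter λ = (−3.4) + (-0.277) + (-0.435) + (+0.261) + (+1.29) = -2.561 W/m²/K.
ΔT = −F/λ = −3.13/(-2.561) = 1.22 °C.

1.22 °C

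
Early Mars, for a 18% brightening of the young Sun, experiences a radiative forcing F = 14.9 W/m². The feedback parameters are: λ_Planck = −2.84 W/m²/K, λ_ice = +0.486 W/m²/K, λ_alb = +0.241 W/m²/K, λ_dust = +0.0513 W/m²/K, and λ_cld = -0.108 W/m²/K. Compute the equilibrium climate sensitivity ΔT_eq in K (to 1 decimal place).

Net feedback parameter λ = (−2.84) + (+0.486) + (+0.241) + (+0.0513) + (-0.108) = -2.1697 W/m²/K.
ΔT = −F/λ = −14.9/(-2.1697) = 6.9 K.

6.9 K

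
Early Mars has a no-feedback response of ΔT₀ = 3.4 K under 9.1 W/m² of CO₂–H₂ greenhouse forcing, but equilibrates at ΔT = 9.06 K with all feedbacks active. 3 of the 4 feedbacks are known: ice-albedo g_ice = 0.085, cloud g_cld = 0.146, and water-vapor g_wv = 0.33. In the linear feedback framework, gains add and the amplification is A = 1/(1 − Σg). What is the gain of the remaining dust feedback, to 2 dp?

0.06

Amplification A = ΔT/ΔT₀ = 9.06/3.4 = 2.665.
Total gain g = 1 − 1/A = 1 − 1/2.665 = 0.6248.
Known gains sum to 0.085 + 0.146 + 0.33 = 0.561.
g_dust = 0.6248 − 0.561 = 0.06.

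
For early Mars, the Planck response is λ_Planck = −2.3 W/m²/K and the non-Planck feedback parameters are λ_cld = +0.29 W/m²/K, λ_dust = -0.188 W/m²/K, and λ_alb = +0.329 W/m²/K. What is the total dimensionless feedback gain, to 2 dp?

Convert to gains: g_cld = 0.29/2.3 = 0.1261; g_dust = -0.188/2.3 = -0.08174; g_alb = 0.329/2.3 = 0.143.
Total gain g = 0.18736.

0.19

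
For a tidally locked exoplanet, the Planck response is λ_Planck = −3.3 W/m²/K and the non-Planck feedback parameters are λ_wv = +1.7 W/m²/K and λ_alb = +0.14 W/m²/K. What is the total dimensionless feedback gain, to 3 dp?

0.558

Convert to gains: g_wv = 1.7/3.3 = 0.5152; g_alb = 0.14/3.3 = 0.04242.
Total gain g = 0.55762.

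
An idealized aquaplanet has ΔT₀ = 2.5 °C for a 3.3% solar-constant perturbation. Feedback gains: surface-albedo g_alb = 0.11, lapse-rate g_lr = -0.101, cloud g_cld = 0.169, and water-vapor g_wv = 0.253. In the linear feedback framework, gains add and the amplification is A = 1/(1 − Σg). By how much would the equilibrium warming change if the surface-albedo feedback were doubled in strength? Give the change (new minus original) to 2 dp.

1.05 °C

Original: g = 0.431, ΔT = 2.5/(1−0.431) = 4.3937 °C.
With doubled surface-albedo: g' = 0.541, ΔT' = 2.5/(1−0.541) = 5.4466 °C.
Change = 5.4466 − 4.3937 = 1.05 °C.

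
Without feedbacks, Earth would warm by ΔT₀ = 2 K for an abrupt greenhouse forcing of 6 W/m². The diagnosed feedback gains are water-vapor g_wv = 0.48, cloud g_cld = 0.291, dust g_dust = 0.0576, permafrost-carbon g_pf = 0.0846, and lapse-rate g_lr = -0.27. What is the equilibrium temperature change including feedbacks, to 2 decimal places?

5.61 K

Total gain g = 0.48 + 0.291 + 0.0576 + 0.0846 − 0.27 = 0.6432.
Amplification A = 1/(1 − 0.6432) = 2.803.
ΔT = 2 × 2.803 = 5.61 K.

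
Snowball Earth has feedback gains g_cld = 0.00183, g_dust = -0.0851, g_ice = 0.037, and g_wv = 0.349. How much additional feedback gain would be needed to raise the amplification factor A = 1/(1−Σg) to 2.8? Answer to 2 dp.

Current total gain = 0.30273.
Target gain for A = 2.8: g* = 1 − 1/2.8 = 0.6429.
Additional gain needed = 0.6429 − 0.30273 = 0.34.

0.34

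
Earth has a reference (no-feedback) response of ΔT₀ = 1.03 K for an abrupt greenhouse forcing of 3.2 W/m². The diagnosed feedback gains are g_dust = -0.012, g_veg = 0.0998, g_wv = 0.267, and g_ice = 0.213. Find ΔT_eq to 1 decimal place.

Total gain g = -0.012 + 0.0998 + 0.267 + 0.213 = 0.5678.
Amplification A = 1/(1 − 0.5678) = 2.314.
ΔT = 1.03 × 2.314 = 2.4 K.

2.4 K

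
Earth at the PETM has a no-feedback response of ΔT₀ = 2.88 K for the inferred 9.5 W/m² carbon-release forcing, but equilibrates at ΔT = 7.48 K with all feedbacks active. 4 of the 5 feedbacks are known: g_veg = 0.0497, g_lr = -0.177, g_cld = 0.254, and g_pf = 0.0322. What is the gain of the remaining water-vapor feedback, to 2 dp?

0.46

Amplification A = ΔT/ΔT₀ = 7.48/2.88 = 2.597.
Total gain g = 1 − 1/A = 1 − 1/2.597 = 0.6149.
Known gains sum to 0.0497 − 0.177 + 0.254 + 0.0322 = 0.1589.
g_wv = 0.6149 − 0.1589 = 0.46.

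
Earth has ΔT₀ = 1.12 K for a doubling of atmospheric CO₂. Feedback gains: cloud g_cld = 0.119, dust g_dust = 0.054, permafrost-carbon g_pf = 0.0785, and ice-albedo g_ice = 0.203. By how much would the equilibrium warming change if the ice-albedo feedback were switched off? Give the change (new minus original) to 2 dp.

-0.56 K

Original: g = 0.4545, ΔT = 1.12/(1−0.4545) = 2.0532 K.
Without ice-albedo: g' = 0.2515, ΔT' = 1.12/(1−0.2515) = 1.4963 K.
Change = 1.4963 − 2.0532 = -0.56 K.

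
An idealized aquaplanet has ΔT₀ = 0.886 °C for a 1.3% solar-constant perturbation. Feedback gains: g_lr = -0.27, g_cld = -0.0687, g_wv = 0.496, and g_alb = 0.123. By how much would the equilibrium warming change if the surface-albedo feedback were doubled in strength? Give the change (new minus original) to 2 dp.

0.25 °C

Original: g = 0.2803, ΔT = 0.886/(1−0.2803) = 1.2311 °C.
With doubled surface-albedo: g' = 0.4033, ΔT' = 0.886/(1−0.4033) = 1.4848 °C.
Change = 1.4848 − 1.2311 = 0.25 °C.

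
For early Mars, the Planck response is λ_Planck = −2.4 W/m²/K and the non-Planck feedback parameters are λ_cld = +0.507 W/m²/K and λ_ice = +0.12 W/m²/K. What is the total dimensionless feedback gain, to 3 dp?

Convert to gains: g_cld = 0.507/2.4 = 0.2113; g_ice = 0.12/2.4 = 0.05.
Total gain g = 0.2613.

0.261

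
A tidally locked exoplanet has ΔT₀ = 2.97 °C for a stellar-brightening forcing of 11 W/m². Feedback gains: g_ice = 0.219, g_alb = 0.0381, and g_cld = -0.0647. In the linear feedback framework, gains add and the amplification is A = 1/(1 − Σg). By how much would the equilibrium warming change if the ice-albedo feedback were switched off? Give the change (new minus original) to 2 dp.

-0.78 °C

Original: g = 0.1924, ΔT = 2.97/(1−0.1924) = 3.6776 °C.
Without ice-albedo: g' = -0.0266, ΔT' = 2.97/(1+0.0266) = 2.8930 °C.
Change = 2.8930 − 3.6776 = -0.78 °C.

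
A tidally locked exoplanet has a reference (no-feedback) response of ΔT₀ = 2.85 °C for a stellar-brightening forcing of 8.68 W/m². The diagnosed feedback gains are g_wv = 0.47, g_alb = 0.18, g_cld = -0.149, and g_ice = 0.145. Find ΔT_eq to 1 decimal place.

8.1 °C

Total gain g = 0.47 + 0.18 − 0.149 + 0.145 = 0.646.
Amplification A = 1/(1 − 0.646) = 2.825.
ΔT = 2.85 × 2.825 = 8.1 °C.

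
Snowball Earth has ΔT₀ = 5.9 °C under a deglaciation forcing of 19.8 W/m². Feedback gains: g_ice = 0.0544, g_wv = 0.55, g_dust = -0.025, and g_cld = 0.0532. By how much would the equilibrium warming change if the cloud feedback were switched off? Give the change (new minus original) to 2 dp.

-2.03 °C

Original: g = 0.6326, ΔT = 5.9/(1−0.6326) = 16.0588 °C.
Without cloud: g' = 0.5794, ΔT' = 5.9/(1−0.5794) = 14.0276 °C.
Change = 14.0276 − 16.0588 = -2.03 °C.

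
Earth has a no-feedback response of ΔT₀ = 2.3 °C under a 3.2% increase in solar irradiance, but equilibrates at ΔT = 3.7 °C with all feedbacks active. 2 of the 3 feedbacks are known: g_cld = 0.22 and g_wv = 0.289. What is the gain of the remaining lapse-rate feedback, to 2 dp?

Amplification A = ΔT/ΔT₀ = 3.7/2.3 = 1.609.
Total gain g = 1 − 1/A = 1 − 1/1.609 = 0.3785.
Known gains sum to 0.22 + 0.289 = 0.509.
g_lr = 0.3785 − 0.509 = -0.13.

-0.13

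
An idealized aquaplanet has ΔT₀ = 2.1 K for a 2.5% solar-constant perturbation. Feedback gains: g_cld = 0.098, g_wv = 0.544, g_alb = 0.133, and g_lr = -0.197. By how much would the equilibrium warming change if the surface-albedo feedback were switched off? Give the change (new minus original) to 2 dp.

-1.19 K

Original: g = 0.578, ΔT = 2.1/(1−0.578) = 4.9763 K.
Without surface-albedo: g' = 0.445, ΔT' = 2.1/(1−0.445) = 3.7838 K.
Change = 3.7838 − 4.9763 = -1.19 K.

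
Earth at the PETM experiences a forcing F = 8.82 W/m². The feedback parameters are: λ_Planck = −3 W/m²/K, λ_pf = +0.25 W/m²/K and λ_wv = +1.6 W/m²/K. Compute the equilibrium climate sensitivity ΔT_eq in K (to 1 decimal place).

Net feedback parameter λ = (−3) + (+0.25) + (+1.6) = -1.15 W/m²/K.
ΔT = −F/λ = −8.82/(-1.15) = 7.7 K.

7.7 K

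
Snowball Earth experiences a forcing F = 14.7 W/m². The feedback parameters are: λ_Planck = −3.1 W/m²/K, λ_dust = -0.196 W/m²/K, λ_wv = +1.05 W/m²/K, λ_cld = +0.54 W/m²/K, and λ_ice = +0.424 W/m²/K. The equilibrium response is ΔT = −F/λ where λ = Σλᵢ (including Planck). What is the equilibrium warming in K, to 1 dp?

11.5 K

Net feedback parameter λ = (−3.1) + (-0.196) + (+1.05) + (+0.54) + (+0.424) = -1.282 W/m²/K.
ΔT = −F/λ = −14.7/(-1.282) = 11.5 K.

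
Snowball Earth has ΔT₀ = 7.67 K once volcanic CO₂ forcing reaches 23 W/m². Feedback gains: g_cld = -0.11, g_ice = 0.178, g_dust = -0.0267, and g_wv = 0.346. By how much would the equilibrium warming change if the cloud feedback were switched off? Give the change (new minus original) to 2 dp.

Original: g = 0.3873, ΔT = 7.67/(1−0.3873) = 12.5184 K.
Without cloud: g' = 0.4973, ΔT' = 7.67/(1−0.4973) = 15.2576 K.
Change = 15.2576 − 12.5184 = 2.74 K.

2.74 K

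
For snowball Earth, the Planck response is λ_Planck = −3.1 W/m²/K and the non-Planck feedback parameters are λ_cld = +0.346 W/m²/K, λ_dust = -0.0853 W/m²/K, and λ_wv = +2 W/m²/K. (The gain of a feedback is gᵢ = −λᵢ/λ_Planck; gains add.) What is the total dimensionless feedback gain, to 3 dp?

0.729

Convert to gains: g_cld = 0.346/3.1 = 0.1116; g_dust = -0.0853/3.1 = -0.02752; g_wv = 2/3.1 = 0.6452.
Total gain g = 0.72928.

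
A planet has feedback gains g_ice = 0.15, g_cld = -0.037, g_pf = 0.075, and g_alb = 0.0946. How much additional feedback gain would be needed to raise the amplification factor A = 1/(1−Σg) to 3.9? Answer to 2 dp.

Current total gain = 0.2826.
Target gain for A = 3.9: g* = 1 − 1/3.9 = 0.7436.
Additional gain needed = 0.7436 − 0.2826 = 0.46.

0.46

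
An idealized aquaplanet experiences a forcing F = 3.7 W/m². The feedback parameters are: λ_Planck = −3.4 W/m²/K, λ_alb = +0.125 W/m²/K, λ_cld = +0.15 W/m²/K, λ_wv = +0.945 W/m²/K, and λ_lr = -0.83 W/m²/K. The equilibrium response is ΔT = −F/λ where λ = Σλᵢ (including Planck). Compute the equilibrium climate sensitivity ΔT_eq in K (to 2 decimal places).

1.23 K

Net feedback parameter λ = (−3.4) + (+0.125) + (+0.15) + (+0.945) + (-0.83) = -3.01 W/m²/K.
ΔT = −F/λ = −3.7/(-3.01) = 1.23 K.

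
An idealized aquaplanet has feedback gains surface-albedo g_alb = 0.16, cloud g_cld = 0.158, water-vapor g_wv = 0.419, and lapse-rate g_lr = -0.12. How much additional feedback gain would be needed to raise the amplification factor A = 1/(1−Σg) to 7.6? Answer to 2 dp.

0.25

Current total gain = 0.617.
Target gain for A = 7.6: g* = 1 − 1/7.6 = 0.8684.
Additional gain needed = 0.8684 − 0.617 = 0.25.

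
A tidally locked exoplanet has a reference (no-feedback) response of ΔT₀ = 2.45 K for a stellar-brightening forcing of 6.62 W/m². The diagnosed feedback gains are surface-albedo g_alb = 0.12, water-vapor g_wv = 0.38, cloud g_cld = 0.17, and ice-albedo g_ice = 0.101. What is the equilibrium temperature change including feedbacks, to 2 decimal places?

10.70 K

Total gain g = 0.12 + 0.38 + 0.17 + 0.101 = 0.771.
Amplification A = 1/(1 − 0.771) = 4.367.
ΔT = 2.45 × 4.367 = 10.70 K.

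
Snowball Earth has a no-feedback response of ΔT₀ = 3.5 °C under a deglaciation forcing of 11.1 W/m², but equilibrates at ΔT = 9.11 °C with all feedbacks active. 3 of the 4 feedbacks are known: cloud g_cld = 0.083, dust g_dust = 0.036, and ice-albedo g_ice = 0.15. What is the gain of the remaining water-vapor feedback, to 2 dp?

0.35

Amplification A = ΔT/ΔT₀ = 9.11/3.5 = 2.603.
Total gain g = 1 − 1/A = 1 − 1/2.603 = 0.6158.
Known gains sum to 0.083 + 0.036 + 0.15 = 0.269.
g_wv = 0.6158 − 0.269 = 0.35.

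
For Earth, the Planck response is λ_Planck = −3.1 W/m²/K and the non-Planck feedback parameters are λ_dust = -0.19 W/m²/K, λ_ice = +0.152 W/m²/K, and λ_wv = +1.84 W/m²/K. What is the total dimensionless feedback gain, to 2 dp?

Convert to gains: g_dust = -0.19/3.1 = -0.06129; g_ice = 0.152/3.1 = 0.04903; g_wv = 1.84/3.1 = 0.5935.
Total gain g = 0.58124.

0.58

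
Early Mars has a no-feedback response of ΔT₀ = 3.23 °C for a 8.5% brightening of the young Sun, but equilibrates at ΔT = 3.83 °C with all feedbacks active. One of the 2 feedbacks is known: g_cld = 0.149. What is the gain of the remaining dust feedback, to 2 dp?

0.01

Amplification A = ΔT/ΔT₀ = 3.83/3.23 = 1.186.
Total gain g = 1 − 1/A = 1 − 1/1.186 = 0.1568.
The known gain is 0.149.
g_dust = 0.1568 − 0.149 = 0.01.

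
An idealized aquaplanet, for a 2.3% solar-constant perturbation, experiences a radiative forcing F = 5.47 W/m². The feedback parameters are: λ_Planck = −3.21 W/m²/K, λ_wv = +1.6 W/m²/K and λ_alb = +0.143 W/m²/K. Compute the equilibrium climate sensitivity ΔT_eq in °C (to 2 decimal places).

3.73 °C

Net feedback parameter λ = (−3.21) + (+1.6) + (+0.143) = -1.467 W/m²/K.
ΔT = −F/λ = −5.47/(-1.467) = 3.73 °C.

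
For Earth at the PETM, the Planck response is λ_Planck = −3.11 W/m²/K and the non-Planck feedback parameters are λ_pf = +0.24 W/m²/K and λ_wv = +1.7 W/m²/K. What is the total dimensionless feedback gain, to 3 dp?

0.624

Convert to gains: g_pf = 0.24/3.11 = 0.07717; g_wv = 1.7/3.11 = 0.5466.
Total gain g = 0.62377.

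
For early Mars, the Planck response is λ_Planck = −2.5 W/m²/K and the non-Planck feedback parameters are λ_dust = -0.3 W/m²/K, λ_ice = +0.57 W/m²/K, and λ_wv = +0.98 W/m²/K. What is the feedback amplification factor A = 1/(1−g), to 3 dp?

Convert to gains: g_dust = -0.3/2.5 = -0.12; g_ice = 0.57/2.5 = 0.228; g_wv = 0.98/2.5 = 0.392.
Total gain g = 0.5.
A = 1/(1 − 0.5) = 2.000.

2.000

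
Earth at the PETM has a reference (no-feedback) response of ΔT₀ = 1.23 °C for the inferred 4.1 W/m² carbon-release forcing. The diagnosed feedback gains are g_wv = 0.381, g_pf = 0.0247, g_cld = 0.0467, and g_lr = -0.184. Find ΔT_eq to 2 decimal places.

Total gain g = 0.381 + 0.0247 + 0.0467 − 0.184 = 0.2684.
Amplification A = 1/(1 − 0.2684) = 1.367.
ΔT = 1.23 × 1.367 = 1.68 °C.

1.68 °C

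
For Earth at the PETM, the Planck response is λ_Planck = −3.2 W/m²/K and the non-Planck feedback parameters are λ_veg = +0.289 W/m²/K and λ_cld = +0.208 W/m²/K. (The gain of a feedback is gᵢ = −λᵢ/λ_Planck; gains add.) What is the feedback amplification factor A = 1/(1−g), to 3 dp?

1.184

Convert to gains: g_veg = 0.289/3.2 = 0.09031; g_cld = 0.208/3.2 = 0.065.
Total gain g = 0.15531.
A = 1/(1 − 0.15531) = 1.184.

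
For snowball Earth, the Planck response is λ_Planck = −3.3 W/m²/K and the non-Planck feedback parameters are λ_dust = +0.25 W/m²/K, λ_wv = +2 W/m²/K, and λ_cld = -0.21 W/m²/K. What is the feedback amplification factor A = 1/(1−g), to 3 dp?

Convert to gains: g_dust = 0.25/3.3 = 0.07576; g_wv = 2/3.3 = 0.6061; g_cld = -0.21/3.3 = -0.06364.
Total gain g = 0.61822.
A = 1/(1 − 0.61822) = 2.619.

2.619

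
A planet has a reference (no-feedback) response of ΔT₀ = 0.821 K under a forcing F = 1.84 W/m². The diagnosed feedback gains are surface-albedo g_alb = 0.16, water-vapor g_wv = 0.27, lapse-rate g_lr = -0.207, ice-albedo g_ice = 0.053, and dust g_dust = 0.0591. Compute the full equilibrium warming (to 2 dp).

1.23 K

Total gain g = 0.16 + 0.27 − 0.207 + 0.053 + 0.0591 = 0.3351.
Amplification A = 1/(1 − 0.3351) = 1.504.
ΔT = 0.821 × 1.504 = 1.23 K.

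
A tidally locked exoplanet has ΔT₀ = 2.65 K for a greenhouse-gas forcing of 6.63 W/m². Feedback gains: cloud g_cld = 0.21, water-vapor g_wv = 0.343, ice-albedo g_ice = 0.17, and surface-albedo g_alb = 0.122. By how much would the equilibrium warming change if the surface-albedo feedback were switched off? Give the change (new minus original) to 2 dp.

-7.53 K

Original: g = 0.845, ΔT = 2.65/(1−0.845) = 17.0968 K.
Without surface-albedo: g' = 0.723, ΔT' = 2.65/(1−0.723) = 9.5668 K.
Change = 9.5668 − 17.0968 = -7.53 K.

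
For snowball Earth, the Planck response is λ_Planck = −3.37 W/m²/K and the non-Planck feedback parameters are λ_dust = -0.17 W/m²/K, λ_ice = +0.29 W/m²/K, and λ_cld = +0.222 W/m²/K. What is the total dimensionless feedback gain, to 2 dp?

0.10

Convert to gains: g_dust = -0.17/3.37 = -0.05045; g_ice = 0.29/3.37 = 0.08605; g_cld = 0.222/3.37 = 0.06588.
Total gain g = 0.10148.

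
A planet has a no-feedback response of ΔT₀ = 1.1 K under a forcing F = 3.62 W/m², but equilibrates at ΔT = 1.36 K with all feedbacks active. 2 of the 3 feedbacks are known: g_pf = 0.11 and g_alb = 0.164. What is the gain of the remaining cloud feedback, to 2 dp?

Amplification A = ΔT/ΔT₀ = 1.36/1.1 = 1.236.
Total gain g = 1 − 1/A = 1 − 1/1.236 = 0.1909.
Known gains sum to 0.11 + 0.164 = 0.274.
g_cld = 0.1909 − 0.274 = -0.08.

-0.08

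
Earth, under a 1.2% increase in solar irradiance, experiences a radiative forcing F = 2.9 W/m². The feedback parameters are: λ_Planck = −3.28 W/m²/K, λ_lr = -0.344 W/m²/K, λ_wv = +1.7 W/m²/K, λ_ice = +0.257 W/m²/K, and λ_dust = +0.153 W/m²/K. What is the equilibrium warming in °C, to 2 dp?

Net feedback parameter λ = (−3.28) + (-0.344) + (+1.7) + (+0.257) + (+0.153) = -1.514 W/m²/K.
ΔT = −F/λ = −2.9/(-1.514) = 1.92 °C.

1.92 °C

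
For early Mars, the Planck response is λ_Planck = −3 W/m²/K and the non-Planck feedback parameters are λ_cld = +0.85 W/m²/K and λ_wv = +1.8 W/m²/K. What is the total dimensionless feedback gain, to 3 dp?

Convert to gains: g_cld = 0.85/3 = 0.2833; g_wv = 1.8/3 = 0.6.
Total gain g = 0.8833.

0.883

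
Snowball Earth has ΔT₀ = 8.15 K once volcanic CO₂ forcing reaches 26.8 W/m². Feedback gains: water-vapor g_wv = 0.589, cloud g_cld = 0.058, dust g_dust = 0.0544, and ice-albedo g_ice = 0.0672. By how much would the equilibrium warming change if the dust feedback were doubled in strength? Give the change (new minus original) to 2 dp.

Original: g = 0.7686, ΔT = 8.15/(1−0.7686) = 35.2204 K.
With doubled dust: g' = 0.823, ΔT' = 8.15/(1−0.823) = 46.0452 K.
Change = 46.0452 − 35.2204 = 10.82 K.

10.82 K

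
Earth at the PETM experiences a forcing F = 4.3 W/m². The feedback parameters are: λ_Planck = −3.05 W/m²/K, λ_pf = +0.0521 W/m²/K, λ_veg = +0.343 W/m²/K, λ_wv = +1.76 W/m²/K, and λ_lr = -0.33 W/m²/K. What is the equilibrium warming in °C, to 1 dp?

Net feedback parameter λ = (−3.05) + (+0.0521) + (+0.343) + (+1.76) + (-0.33) = -1.2249 W/m²/K.
ΔT = −F/λ = −4.3/(-1.2249) = 3.5 °C.

3.5 °C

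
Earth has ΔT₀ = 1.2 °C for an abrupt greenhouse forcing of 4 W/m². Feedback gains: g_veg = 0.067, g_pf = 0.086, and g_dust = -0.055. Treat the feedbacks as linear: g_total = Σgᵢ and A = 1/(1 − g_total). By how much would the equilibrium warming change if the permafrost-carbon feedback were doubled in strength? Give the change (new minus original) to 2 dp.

0.14 °C

Original: g = 0.098, ΔT = 1.2/(1−0.098) = 1.3304 °C.
With doubled permafrost-carbon: g' = 0.184, ΔT' = 1.2/(1−0.184) = 1.4706 °C.
Change = 1.4706 − 1.3304 = 0.14 °C.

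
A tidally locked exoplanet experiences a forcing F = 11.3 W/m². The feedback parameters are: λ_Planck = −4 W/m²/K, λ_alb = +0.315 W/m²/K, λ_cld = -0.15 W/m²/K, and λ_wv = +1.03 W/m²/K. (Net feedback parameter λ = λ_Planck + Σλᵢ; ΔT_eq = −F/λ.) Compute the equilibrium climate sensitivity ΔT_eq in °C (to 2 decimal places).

Net feedback parameter λ = (−4) + (+0.315) + (-0.15) + (+1.03) = -2.805 W/m²/K.
ΔT = −F/λ = −11.3/(-2.805) = 4.03 °C.

4.03 °C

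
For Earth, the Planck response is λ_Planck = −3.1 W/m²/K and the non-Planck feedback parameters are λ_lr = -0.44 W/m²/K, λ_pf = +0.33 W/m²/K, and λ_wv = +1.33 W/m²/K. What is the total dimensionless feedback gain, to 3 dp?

Convert to gains: g_lr = -0.44/3.1 = -0.1419; g_pf = 0.33/3.1 = 0.1065; g_wv = 1.33/3.1 = 0.429.
Total gain g = 0.3936.

0.394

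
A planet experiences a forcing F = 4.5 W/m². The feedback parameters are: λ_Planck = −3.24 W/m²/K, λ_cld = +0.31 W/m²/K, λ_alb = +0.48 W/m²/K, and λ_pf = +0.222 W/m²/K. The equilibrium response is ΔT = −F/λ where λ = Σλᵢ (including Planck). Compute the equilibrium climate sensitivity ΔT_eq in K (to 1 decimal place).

Net feedback parameter λ = (−3.24) + (+0.31) + (+0.48) + (+0.222) = -2.228 W/m²/K.
ΔT = −F/λ = −4.5/(-2.228) = 2.0 K.

2.0 K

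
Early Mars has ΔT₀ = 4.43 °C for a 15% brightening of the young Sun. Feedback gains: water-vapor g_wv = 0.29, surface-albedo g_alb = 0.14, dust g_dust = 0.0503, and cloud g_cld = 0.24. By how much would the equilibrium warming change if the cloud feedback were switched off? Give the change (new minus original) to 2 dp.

-7.31 °C

Original: g = 0.7203, ΔT = 4.43/(1−0.7203) = 15.8384 °C.
Without cloud: g' = 0.4803, ΔT' = 4.43/(1−0.4803) = 8.5241 °C.
Change = 8.5241 − 15.8384 = -7.31 °C.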